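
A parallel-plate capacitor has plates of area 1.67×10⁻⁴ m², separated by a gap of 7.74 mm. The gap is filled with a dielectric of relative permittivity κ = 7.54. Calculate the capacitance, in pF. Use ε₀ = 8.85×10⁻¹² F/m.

C = κε₀A/d = 7.54 × 8.85×10⁻¹² × 1.67×10⁻⁴ / 7.74×10⁻³ = 1.44×10⁻¹² F.

1.44 pF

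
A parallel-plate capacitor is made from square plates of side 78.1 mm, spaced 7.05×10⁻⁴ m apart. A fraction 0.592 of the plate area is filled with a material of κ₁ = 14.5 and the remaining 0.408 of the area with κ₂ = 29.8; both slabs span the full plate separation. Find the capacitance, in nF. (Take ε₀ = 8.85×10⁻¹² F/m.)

C ≈ 1.59 nF

A = (78.1 mm)² = 6.10×10⁻³ m².
Side-by-side slabs ⇒ two capacitors in parallel, each spanning the full gap.
C₁ = κ₁ε₀A₁/d = 14.5 × 8.85×10⁻¹² × 3.61×10⁻³ / 7.05×10⁻⁴ = 6.57×10⁻¹⁰ F.
C₂ = κ₂ε₀A₂/d = 29.8 × 8.85×10⁻¹² × 2.49×10⁻³ / 7.05×10⁻⁴ = 9.31×10⁻¹⁰ F.
C = C₁ + C₂ = 1.59×10⁻⁹ F.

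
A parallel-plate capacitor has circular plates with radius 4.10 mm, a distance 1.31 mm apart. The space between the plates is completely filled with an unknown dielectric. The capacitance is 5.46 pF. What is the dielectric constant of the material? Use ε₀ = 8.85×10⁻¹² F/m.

κ ≈ 15.3

A = π(4.10 mm)² = 5.28×10⁻⁵ m².
κ = Cd/(ε₀A) = 5.46×10⁻¹² × 1.31×10⁻³ / (8.85×10⁻¹² × 5.28×10⁻⁵) = 15.3.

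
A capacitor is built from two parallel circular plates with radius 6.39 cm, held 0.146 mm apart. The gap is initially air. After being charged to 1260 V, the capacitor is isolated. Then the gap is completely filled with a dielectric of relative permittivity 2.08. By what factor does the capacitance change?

2.08

C = κε₀A/d scales with κ, so C₂/C₁ = κ = 2.08.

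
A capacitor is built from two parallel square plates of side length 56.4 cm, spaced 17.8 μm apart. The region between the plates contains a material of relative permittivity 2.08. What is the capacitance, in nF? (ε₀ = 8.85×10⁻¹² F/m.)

A = (56.4 cm)² = 0.318 m².
C = κε₀A/d = 2.08 × 8.85×10⁻¹² × 0.318 / 1.78×10⁻⁵ = 3.29×10⁻⁷ F.

C ≈ 329 nF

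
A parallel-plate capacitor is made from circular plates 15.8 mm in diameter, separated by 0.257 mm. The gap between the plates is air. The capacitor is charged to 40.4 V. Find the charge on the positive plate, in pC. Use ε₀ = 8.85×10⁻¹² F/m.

273 pC

A = π(15.8/2 mm)² = 1.96×10⁻⁴ m².
C = ε₀A/d = 8.85×10⁻¹² × 1.96×10⁻⁴ / 2.57×10⁻⁴ = 6.75×10⁻¹² F.
Q = CV = 6.75×10⁻¹² × 40.4 = 2.73×10⁻¹⁰ C.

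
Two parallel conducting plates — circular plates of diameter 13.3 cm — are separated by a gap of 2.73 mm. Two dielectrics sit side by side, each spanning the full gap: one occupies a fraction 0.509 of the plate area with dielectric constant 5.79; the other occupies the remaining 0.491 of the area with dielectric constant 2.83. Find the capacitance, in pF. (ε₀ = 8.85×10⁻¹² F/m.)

195 pF

A = π(13.3/2 cm)² = 1.39×10⁻² m².
Side-by-side slabs ⇒ two capacitors in parallel, each spanning the full gap.
C₁ = κ₁ε₀A₁/d = 5.79 × 8.85×10⁻¹² × 7.07×10⁻³ / 2.73×10⁻³ = 1.33×10⁻¹⁰ F.
C₂ = κ₂ε₀A₂/d = 2.83 × 8.85×10⁻¹² × 6.82×10⁻³ / 2.73×10⁻³ = 6.26×10⁻¹¹ F.
C = C₁ + C₂ = 1.95×10⁻¹⁰ F.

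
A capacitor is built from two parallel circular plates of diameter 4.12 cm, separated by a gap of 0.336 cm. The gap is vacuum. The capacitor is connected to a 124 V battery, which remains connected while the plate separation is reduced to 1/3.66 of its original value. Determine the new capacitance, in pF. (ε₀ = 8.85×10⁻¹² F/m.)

A = π(4.12/2 cm)² = 1.33×10⁻³ m².
Initially C₁ = ε₀A/d = 8.85×10⁻¹² × 1.33×10⁻³ / 3.36×10⁻³ = 3.51×10⁻¹² F.
C = ε₀A/d scales as 1/d, so C₂/C₁ = d₁/d₂ = 3.66.
C₂ = 3.66 × 3.51×10⁻¹² = 1.29×10⁻¹¹ F.

C ≈ 12.9 pF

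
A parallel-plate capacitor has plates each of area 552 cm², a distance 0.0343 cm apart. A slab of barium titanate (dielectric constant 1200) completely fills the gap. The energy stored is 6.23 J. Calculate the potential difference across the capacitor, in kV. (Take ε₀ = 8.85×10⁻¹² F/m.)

V ≈ 2.70 kV

A = 552 cm² = 5.52×10⁻² m².
C = κε₀A/d = 1200 × 8.85×10⁻¹² × 5.52×10⁻² / 3.43×10⁻⁴ = 1.71×10⁻⁶ F.
V = √(2U/C) = √(2 × 6.23 / 1.71×10⁻⁶) = 2.70×10³ V.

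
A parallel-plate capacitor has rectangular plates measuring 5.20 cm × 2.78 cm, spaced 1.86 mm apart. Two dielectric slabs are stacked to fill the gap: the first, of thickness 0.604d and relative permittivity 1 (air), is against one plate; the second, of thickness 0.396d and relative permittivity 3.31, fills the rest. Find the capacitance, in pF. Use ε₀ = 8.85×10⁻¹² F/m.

A = 5.20 × 2.78 cm² = 1.45×10⁻³ m².
Stacked slabs ⇒ two capacitors in series, each with the full plate area.
C₁ = κ₁ε₀A/d₁ = 1.00 × 8.85×10⁻¹² × 1.45×10⁻³ / 1.12×10⁻³ = 1.14×10⁻¹¹ F.
C₂ = κ₂ε₀A/d₂ = 3.31 × 8.85×10⁻¹² × 1.45×10⁻³ / 7.37×10⁻⁴ = 5.75×10⁻¹¹ F.
C = (1/C₁ + 1/C₂)⁻¹ = 9.51×10⁻¹² F.

C ≈ 9.51 pF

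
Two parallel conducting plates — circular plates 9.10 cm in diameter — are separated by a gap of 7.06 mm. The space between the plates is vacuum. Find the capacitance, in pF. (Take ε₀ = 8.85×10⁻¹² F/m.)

C ≈ 8.15 pF

A = π(9.10/2 cm)² = 6.50×10⁻³ m².
C = ε₀A/d = 8.85×10⁻¹² × 6.50×10⁻³ / 7.06×10⁻³ = 8.15×10⁻¹² F.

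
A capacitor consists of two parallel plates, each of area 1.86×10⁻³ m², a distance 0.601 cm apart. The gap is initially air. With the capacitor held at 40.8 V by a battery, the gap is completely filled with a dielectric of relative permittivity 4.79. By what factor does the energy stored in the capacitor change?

Battery connected ⇒ V is held fixed.
C₂ = 4.79 C₁ and U = ½CV², so U₂/U₁ = C₂/C₁ = 4.79.

4.79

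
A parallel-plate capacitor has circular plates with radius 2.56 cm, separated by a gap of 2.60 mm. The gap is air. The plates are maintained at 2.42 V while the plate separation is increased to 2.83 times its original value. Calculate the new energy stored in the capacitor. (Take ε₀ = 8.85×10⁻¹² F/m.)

A = π(2.56 cm)² = 2.06×10⁻³ m².
Initially C₁ = ε₀A/d = 8.85×10⁻¹² × 2.06×10⁻³ / 2.60×10⁻³ = 7.01×10⁻¹² F.
U₁ = 2.05×10⁻¹¹ J.
Battery connected ⇒ V is held fixed. C₂ = 0.353 C₁ and U = ½CV², so U₂/U₁ = C₂/C₁ = 0.353.
U₂ = 0.353 × 2.05×10⁻¹¹ = 7.25×10⁻¹² J.

U ≈ 7.25 pJ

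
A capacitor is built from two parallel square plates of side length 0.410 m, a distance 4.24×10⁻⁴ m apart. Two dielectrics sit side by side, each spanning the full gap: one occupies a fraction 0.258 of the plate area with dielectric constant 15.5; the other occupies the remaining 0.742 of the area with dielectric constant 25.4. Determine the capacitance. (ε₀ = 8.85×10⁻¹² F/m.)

A = (0.410 m)² = 0.168 m².
Side-by-side slabs ⇒ two capacitors in parallel, each spanning the full gap.
C₁ = κ₁ε₀A₁/d = 15.5 × 8.85×10⁻¹² × 4.34×10⁻² / 4.24×10⁻⁴ = 1.40×10⁻⁸ F.
C₂ = κ₂ε₀A₂/d = 25.4 × 8.85×10⁻¹² × 0.125 / 4.24×10⁻⁴ = 6.61×10⁻⁸ F.
C = C₁ + C₂ = 8.02×10⁻⁸ F.

80.2 nF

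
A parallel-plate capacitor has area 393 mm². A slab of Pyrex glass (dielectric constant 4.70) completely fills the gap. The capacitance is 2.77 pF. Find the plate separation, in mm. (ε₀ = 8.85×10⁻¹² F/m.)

A = 393 mm² = 3.93×10⁻⁴ m².
d = κε₀A/C = 4.70 × 8.85×10⁻¹² × 3.93×10⁻⁴ / 2.77×10⁻¹² = 5.90×10⁻³ m.

d ≈ 5.90 mm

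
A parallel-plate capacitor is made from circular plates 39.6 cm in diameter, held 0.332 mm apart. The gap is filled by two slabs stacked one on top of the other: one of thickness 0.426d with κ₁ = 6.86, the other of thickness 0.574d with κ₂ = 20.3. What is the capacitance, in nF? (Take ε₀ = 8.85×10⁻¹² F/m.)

36.3 nF

A = π(39.6/2 cm)² = 0.123 m².
Stacked slabs ⇒ two capacitors in series, each with the full plate area.
C₁ = κ₁ε₀A/d₁ = 6.86 × 8.85×10⁻¹² × 0.123 / 1.41×10⁻⁴ = 5.29×10⁻⁸ F.
C₂ = κ₂ε₀A/d₂ = 20.3 × 8.85×10⁻¹² × 0.123 / 1.91×10⁻⁴ = 1.16×10⁻⁷ F.
C = (1/C₁ + 1/C₂)⁻¹ = 3.63×10⁻⁸ F.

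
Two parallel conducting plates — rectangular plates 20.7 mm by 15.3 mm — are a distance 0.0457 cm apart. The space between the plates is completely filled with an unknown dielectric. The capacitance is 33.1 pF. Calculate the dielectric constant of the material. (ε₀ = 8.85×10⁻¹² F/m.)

A = 20.7 × 15.3 mm² = 3.17×10⁻⁴ m².
κ = Cd/(ε₀A) = 3.31×10⁻¹¹ × 4.57×10⁻⁴ / (8.85×10⁻¹² × 3.17×10⁻⁴) = 5.40.

κ ≈ 5.40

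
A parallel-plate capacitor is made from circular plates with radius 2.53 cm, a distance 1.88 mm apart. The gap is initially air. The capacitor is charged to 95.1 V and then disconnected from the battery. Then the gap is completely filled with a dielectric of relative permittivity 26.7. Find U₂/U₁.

0.0375

Isolated ⇒ Q is held fixed.
C₂ = 26.7 C₁ and U = Q²/(2C), so U₂/U₁ = C₁/C₂ = 0.0375.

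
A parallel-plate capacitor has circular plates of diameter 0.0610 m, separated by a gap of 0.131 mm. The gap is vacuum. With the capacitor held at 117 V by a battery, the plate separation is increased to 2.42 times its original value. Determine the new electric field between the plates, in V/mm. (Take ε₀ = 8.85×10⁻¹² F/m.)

A = π(0.0610/2 m)² = 2.92×10⁻³ m².
Initially C₁ = ε₀A/d = 8.85×10⁻¹² × 2.92×10⁻³ / 1.31×10⁻⁴ = 1.97×10⁻¹⁰ F.
E₁ = 8.93×10⁵ V/m.
Battery connected ⇒ V is held fixed. E = V/d, so E₂/E₁ = d₁/d₂ = 0.413.
E₂ = 0.413 × 8.93×10⁵ = 3.69×10⁵ V/m.

369 V/mm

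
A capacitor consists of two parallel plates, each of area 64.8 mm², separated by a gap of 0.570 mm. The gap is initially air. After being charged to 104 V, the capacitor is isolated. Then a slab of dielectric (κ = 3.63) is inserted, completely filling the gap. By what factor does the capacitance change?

C₂/C₁ ≈ 3.63

C = κε₀A/d scales with κ, so C₂/C₁ = κ = 3.63.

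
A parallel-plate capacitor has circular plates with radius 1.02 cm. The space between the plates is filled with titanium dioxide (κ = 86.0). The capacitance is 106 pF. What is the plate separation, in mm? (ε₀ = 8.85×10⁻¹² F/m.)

A = π(1.02 cm)² = 3.27×10⁻⁴ m².
d = κε₀A/C = 86.0 × 8.85×10⁻¹² × 3.27×10⁻⁴ / 1.06×10⁻¹⁰ = 2.35×10⁻³ m.

2.35 mm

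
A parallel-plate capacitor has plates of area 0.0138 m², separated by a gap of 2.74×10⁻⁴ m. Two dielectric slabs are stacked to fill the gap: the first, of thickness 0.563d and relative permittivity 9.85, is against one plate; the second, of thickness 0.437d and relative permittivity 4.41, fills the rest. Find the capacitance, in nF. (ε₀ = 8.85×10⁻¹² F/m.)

C ≈ 2.85 nF

Stacked slabs ⇒ two capacitors in series, each with the full plate area.
C₁ = κ₁ε₀A/d₁ = 9.85 × 8.85×10⁻¹² × 1.38×10⁻² / 1.54×10⁻⁴ = 7.80×10⁻⁹ F.
C₂ = κ₂ε₀A/d₂ = 4.41 × 8.85×10⁻¹² × 1.38×10⁻² / 1.20×10⁻⁴ = 4.50×10⁻⁹ F.
C = (1/C₁ + 1/C₂)⁻¹ = 2.85×10⁻⁹ F.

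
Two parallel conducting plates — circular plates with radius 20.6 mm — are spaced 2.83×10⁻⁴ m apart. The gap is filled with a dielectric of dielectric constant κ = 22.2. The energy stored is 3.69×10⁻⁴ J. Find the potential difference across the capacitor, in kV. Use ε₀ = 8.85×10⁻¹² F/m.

0.893 kV

A = π(20.6 mm)² = 1.33×10⁻³ m².
C = κε₀A/d = 22.2 × 8.85×10⁻¹² × 1.33×10⁻³ / 2.83×10⁻⁴ = 9.26×10⁻¹⁰ F.
V = √(2U/C) = √(2 × 3.69×10⁻⁴ / 9.26×10⁻¹⁰) = 8.93×10² V.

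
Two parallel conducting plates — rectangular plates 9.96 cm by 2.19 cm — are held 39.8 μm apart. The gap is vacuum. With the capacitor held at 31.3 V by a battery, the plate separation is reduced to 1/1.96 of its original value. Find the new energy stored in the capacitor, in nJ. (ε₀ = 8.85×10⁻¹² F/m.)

U ≈ 466 nJ

A = 9.96 × 2.19 cm² = 2.18×10⁻³ m².
Initially C₁ = ε₀A/d = 8.85×10⁻¹² × 2.18×10⁻³ / 3.98×10⁻⁵ = 4.85×10⁻¹⁰ F.
U₁ = 2.38×10⁻⁷ J.
Battery connected ⇒ V is held fixed. C₂ = 1.96 C₁ and U = ½CV², so U₂/U₁ = C₂/C₁ = 1.96.
U₂ = 1.96 × 2.38×10⁻⁷ = 4.66×10⁻⁷ J.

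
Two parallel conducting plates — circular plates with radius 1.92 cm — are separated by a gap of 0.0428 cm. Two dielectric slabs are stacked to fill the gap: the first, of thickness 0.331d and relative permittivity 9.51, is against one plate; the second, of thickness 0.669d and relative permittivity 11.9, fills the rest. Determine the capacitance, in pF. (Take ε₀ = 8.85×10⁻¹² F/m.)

263 pF

A = π(1.92 cm)² = 1.16×10⁻³ m².
Stacked slabs ⇒ two capacitors in series, each with the full plate area.
C₁ = κ₁ε₀A/d₁ = 9.51 × 8.85×10⁻¹² × 1.16×10⁻³ / 1.42×10⁻⁴ = 6.88×10⁻¹⁰ F.
C₂ = κ₂ε₀A/d₂ = 11.9 × 8.85×10⁻¹² × 1.16×10⁻³ / 2.86×10⁻⁴ = 4.26×10⁻¹⁰ F.
C = (1/C₁ + 1/C₂)⁻¹ = 2.63×10⁻¹⁰ F.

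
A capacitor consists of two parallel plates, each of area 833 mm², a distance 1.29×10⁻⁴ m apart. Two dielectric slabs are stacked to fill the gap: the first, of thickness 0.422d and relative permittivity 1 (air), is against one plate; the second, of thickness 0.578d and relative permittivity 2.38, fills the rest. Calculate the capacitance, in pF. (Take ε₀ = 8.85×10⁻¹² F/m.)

A = 833 mm² = 8.33×10⁻⁴ m².
Stacked slabs ⇒ two capacitors in series, each with the full plate area.
C₁ = κ₁ε₀A/d₁ = 1.00 × 8.85×10⁻¹² × 8.33×10⁻⁴ / 5.44×10⁻⁵ = 1.35×10⁻¹⁰ F.
C₂ = κ₂ε₀A/d₂ = 2.38 × 8.85×10⁻¹² × 8.33×10⁻⁴ / 7.46×10⁻⁵ = 2.35×10⁻¹⁰ F.
C = (1/C₁ + 1/C₂)⁻¹ = 8.60×10⁻¹¹ F.

C ≈ 86.0 pF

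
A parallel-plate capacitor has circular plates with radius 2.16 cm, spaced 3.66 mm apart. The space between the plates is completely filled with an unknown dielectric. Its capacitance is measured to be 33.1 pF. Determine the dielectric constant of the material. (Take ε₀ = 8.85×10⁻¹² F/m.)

9.34

A = π(2.16 cm)² = 1.47×10⁻³ m².
κ = Cd/(ε₀A) = 3.31×10⁻¹¹ × 3.66×10⁻³ / (8.85×10⁻¹² × 1.47×10⁻³) = 9.34.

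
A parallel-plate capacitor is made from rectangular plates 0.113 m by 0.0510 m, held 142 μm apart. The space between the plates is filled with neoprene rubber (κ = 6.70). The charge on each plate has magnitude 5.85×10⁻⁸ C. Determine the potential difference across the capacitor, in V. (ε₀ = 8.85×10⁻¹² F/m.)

24.3 V

A = 0.113 × 0.0510 m² = 5.76×10⁻³ m².
C = κε₀A/d = 6.70 × 8.85×10⁻¹² × 5.76×10⁻³ / 1.42×10⁻⁴ = 2.41×10⁻⁹ F.
V = Q/C = 5.85×10⁻⁸ / 2.41×10⁻⁹ = 24.3 V.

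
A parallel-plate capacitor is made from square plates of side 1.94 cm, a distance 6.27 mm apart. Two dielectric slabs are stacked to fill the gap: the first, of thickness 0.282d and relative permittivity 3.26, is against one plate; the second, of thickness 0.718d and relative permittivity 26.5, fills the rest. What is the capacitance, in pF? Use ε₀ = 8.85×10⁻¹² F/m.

A = (1.94 cm)² = 3.76×10⁻⁴ m².
Stacked slabs ⇒ two capacitors in series, each with the full plate area.
C₁ = κ₁ε₀A/d₁ = 3.26 × 8.85×10⁻¹² × 3.76×10⁻⁴ / 1.77×10⁻³ = 6.14×10⁻¹² F.
C₂ = κ₂ε₀A/d₂ = 26.5 × 8.85×10⁻¹² × 3.76×10⁻⁴ / 4.50×10⁻³ = 1.96×10⁻¹¹ F.
C = (1/C₁ + 1/C₂)⁻¹ = 4.68×10⁻¹² F.

C ≈ 4.68 pF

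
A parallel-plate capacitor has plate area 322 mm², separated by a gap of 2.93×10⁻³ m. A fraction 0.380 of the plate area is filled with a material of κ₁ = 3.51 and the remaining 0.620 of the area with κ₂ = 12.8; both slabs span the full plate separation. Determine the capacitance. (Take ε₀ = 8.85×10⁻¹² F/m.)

A = 322 mm² = 3.22×10⁻⁴ m².
Side-by-side slabs ⇒ two capacitors in parallel, each spanning the full gap.
C₁ = κ₁ε₀A₁/d = 3.51 × 8.85×10⁻¹² × 1.22×10⁻⁴ / 2.93×10⁻³ = 1.30×10⁻¹² F.
C₂ = κ₂ε₀A₂/d = 12.8 × 8.85×10⁻¹² × 2.00×10⁻⁴ / 2.93×10⁻³ = 7.72×10⁻¹² F.
C = C₁ + C₂ = 9.02×10⁻¹² F.

C ≈ 9.02 pF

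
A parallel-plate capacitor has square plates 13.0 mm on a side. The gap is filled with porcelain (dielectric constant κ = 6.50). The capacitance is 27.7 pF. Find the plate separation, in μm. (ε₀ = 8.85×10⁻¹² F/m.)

351 μm

A = (13.0 mm)² = 1.69×10⁻⁴ m².
d = κε₀A/C = 6.50 × 8.85×10⁻¹² × 1.69×10⁻⁴ / 2.77×10⁻¹¹ = 3.51×10⁻⁴ m.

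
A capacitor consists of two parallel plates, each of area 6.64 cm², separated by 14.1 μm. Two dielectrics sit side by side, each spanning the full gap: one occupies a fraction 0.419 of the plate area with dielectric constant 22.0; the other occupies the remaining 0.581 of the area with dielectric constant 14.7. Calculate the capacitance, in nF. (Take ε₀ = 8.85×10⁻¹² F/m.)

7.40 nF

A = 6.64 cm² = 6.64×10⁻⁴ m².
Side-by-side slabs ⇒ two capacitors in parallel, each spanning the full gap.
C₁ = κ₁ε₀A₁/d = 22.0 × 8.85×10⁻¹² × 2.78×10⁻⁴ / 1.41×10⁻⁵ = 3.84×10⁻⁹ F.
C₂ = κ₂ε₀A₂/d = 14.7 × 8.85×10⁻¹² × 3.86×10⁻⁴ / 1.41×10⁻⁵ = 3.56×10⁻⁹ F.
C = C₁ + C₂ = 7.40×10⁻⁹ F.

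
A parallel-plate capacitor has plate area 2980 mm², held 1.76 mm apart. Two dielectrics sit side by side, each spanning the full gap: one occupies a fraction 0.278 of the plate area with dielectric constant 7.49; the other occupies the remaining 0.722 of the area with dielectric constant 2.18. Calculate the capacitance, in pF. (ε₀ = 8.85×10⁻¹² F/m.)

A = 2980 mm² = 2.98×10⁻³ m².
Side-by-side slabs ⇒ two capacitors in parallel, each spanning the full gap.
C₁ = κ₁ε₀A₁/d = 7.49 × 8.85×10⁻¹² × 8.28×10⁻⁴ / 1.76×10⁻³ = 3.12×10⁻¹¹ F.
C₂ = κ₂ε₀A₂/d = 2.18 × 8.85×10⁻¹² × 2.15×10⁻³ / 1.76×10⁻³ = 2.36×10⁻¹¹ F.
C = C₁ + C₂ = 5.48×10⁻¹¹ F.

C ≈ 54.8 pF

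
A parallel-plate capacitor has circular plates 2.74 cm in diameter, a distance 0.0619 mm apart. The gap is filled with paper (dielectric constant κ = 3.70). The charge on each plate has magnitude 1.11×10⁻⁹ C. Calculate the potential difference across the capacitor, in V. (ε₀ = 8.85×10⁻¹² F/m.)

A = π(2.74/2 cm)² = 5.90×10⁻⁴ m².
C = κε₀A/d = 3.70 × 8.85×10⁻¹² × 5.90×10⁻⁴ / 6.19×10⁻⁵ = 3.12×10⁻¹⁰ F.
V = Q/C = 1.11×10⁻⁹ / 3.12×10⁻¹⁰ = 3.56 V.

3.56 V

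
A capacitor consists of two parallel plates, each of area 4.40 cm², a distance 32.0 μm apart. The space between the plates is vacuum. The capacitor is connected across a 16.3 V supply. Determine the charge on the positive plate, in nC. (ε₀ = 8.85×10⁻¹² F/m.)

A = 4.40 cm² = 4.40×10⁻⁴ m².
C = ε₀A/d = 8.85×10⁻¹² × 4.40×10⁻⁴ / 3.20×10⁻⁵ = 1.22×10⁻¹⁰ F.
Q = CV = 1.22×10⁻¹⁰ × 16.3 = 1.98×10⁻⁹ C.

Q ≈ 1.98 nC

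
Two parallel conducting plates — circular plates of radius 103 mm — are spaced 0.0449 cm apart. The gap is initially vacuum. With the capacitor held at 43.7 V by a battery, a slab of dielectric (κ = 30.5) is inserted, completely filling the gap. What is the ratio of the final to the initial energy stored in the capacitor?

U₂/U₁ ≈ 30.5

Battery connected ⇒ V is held fixed.
C₂ = 30.5 C₁ and U = ½CV², so U₂/U₁ = C₂/C₁ = 30.5.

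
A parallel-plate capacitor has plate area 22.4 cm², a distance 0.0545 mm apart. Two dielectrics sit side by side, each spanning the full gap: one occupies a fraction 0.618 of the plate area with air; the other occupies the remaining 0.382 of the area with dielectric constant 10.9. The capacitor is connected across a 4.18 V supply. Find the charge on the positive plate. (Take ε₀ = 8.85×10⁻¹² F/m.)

A = 22.4 cm² = 2.24×10⁻³ m².
Side-by-side slabs ⇒ two capacitors in parallel, each spanning the full gap.
C₁ = κ₁ε₀A₁/d = 1.00 × 8.85×10⁻¹² × 1.38×10⁻³ / 5.45×10⁻⁵ = 2.25×10⁻¹⁰ F.
C₂ = κ₂ε₀A₂/d = 10.9 × 8.85×10⁻¹² × 8.56×10⁻⁴ / 5.45×10⁻⁵ = 1.51×10⁻⁹ F.
C = C₁ + C₂ = 1.74×10⁻⁹ F.
Q = CV = 1.74×10⁻⁹ × 4.18 = 7.27×10⁻⁹ C.

7.27 nC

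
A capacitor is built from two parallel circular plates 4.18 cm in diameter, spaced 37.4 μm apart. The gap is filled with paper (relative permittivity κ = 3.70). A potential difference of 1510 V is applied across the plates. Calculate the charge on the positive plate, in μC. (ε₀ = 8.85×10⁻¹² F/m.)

1.81 μC

A = π(4.18/2 cm)² = 1.37×10⁻³ m².
C = κε₀A/d = 3.70 × 8.85×10⁻¹² × 1.37×10⁻³ / 3.74×10⁻⁵ = 1.20×10⁻⁹ F.
Q = CV = 1.20×10⁻⁹ × 1510 = 1.81×10⁻⁶ C.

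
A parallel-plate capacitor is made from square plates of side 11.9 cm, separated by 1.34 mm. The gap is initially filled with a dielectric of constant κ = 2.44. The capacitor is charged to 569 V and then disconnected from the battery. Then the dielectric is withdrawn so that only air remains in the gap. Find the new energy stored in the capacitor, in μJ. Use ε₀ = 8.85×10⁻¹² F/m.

U ≈ 90.1 μJ

A = (11.9 cm)² = 1.42×10⁻² m².
Initially C₁ = κε₀A/d = 2.44 × 8.85×10⁻¹² × 1.42×10⁻² / 1.34×10⁻³ = 2.28×10⁻¹⁰ F.
U₁ = 3.69×10⁻⁵ J.
Isolated ⇒ Q is held fixed. C₂ = 0.410 C₁ and U = Q²/(2C), so U₂/U₁ = C₁/C₂ = 2.44.
U₂ = 2.44 × 3.69×10⁻⁵ = 9.01×10⁻⁵ J.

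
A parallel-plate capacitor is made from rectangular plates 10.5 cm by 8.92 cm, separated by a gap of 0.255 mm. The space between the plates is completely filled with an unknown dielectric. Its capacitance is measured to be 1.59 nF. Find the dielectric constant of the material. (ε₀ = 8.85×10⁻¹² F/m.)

A = 10.5 × 8.92 cm² = 9.37×10⁻³ m².
κ = Cd/(ε₀A) = 1.59×10⁻⁹ × 2.55×10⁻⁴ / (8.85×10⁻¹² × 9.37×10⁻³) = 4.89.

κ ≈ 4.89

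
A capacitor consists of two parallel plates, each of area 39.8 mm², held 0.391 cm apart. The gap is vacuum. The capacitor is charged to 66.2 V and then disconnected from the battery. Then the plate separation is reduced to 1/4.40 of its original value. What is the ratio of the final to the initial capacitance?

C = ε₀A/d scales as 1/d, so C₂/C₁ = d₁/d₂ = 4.40.

C₂/C₁ ≈ 4.40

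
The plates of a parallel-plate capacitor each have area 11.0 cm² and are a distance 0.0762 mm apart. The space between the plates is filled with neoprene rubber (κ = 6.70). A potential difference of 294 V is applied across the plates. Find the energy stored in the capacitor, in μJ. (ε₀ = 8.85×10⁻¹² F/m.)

A = 11.0 cm² = 1.10×10⁻³ m².
C = κε₀A/d = 6.70 × 8.85×10⁻¹² × 1.10×10⁻³ / 7.62×10⁻⁵ = 8.56×10⁻¹⁰ F.
U = ½CV² = ½ × 8.56×10⁻¹⁰ × (294)² = 3.70×10⁻⁵ J.

U ≈ 37.0 μJ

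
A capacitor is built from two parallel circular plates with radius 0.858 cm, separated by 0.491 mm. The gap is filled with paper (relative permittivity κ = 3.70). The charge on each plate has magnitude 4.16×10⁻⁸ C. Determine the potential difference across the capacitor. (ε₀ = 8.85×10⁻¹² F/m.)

V ≈ 2.70 kV

A = π(0.858 cm)² = 2.31×10⁻⁴ m².
C = κε₀A/d = 3.70 × 8.85×10⁻¹² × 2.31×10⁻⁴ / 4.91×10⁻⁴ = 1.54×10⁻¹¹ F.
V = Q/C = 4.16×10⁻⁸ / 1.54×10⁻¹¹ = 2.70×10³ V.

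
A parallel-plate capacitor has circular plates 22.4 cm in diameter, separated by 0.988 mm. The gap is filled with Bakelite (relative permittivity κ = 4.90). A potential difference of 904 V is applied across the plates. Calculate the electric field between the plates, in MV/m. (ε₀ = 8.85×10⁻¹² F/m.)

0.915 MV/m

E = V/d = 904 / 9.88×10⁻⁴ = 9.15×10⁵ V/m.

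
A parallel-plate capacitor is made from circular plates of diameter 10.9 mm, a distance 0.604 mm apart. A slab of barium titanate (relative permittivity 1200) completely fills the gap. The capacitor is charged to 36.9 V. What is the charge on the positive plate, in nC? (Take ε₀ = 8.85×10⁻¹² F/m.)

60.5 nC

A = π(10.9/2 mm)² = 9.33×10⁻⁵ m².
C = κε₀A/d = 1200 × 8.85×10⁻¹² × 9.33×10⁻⁵ / 6.04×10⁻⁴ = 1.64×10⁻⁹ F.
Q = CV = 1.64×10⁻⁹ × 36.9 = 6.05×10⁻⁸ C.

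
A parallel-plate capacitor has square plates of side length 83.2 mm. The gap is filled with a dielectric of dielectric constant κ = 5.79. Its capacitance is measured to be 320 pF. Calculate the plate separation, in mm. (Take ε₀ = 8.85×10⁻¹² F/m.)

A = (83.2 mm)² = 6.92×10⁻³ m².
d = κε₀A/C = 5.79 × 8.85×10⁻¹² × 6.92×10⁻³ / 3.20×10⁻¹⁰ = 1.11×10⁻³ m.

d ≈ 1.11 mm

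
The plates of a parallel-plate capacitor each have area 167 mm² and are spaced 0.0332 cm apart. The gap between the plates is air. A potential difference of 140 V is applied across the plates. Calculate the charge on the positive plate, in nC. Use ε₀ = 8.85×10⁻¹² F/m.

A = 167 mm² = 1.67×10⁻⁴ m².
C = ε₀A/d = 8.85×10⁻¹² × 1.67×10⁻⁴ / 3.32×10⁻⁴ = 4.45×10⁻¹² F.
Q = CV = 4.45×10⁻¹² × 140 = 6.23×10⁻¹⁰ C.

0.623 nC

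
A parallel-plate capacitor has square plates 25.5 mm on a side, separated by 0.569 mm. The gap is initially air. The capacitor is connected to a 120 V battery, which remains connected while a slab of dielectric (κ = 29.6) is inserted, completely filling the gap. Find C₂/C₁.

C = κε₀A/d scales with κ, so C₂/C₁ = κ = 29.6.

C₂/C₁ ≈ 29.6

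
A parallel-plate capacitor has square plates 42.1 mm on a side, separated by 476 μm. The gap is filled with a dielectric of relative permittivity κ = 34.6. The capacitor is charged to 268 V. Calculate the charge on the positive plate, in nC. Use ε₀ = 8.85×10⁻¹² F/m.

306 nC

A = (42.1 mm)² = 1.77×10⁻³ m².
C = κε₀A/d = 34.6 × 8.85×10⁻¹² × 1.77×10⁻³ / 4.76×10⁻⁴ = 1.14×10⁻⁹ F.
Q = CV = 1.14×10⁻⁹ × 268 = 3.06×10⁻⁷ C.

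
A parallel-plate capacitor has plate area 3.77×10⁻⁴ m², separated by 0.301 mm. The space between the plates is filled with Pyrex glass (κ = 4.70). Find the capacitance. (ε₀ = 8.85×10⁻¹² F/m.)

C = κε₀A/d = 4.70 × 8.85×10⁻¹² × 3.77×10⁻⁴ / 3.01×10⁻⁴ = 5.21×10⁻¹¹ F.

52.1 pF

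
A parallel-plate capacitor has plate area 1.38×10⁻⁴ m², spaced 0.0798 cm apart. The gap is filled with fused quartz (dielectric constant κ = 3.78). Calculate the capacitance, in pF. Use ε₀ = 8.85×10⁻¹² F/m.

5.79 pF

C = κε₀A/d = 3.78 × 8.85×10⁻¹² × 1.38×10⁻⁴ / 7.98×10⁻⁴ = 5.79×10⁻¹² F.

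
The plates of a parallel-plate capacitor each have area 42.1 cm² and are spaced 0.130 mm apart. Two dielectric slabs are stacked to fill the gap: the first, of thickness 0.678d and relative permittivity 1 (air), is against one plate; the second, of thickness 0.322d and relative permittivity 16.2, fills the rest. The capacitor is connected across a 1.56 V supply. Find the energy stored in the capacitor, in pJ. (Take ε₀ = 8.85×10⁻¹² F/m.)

A = 42.1 cm² = 4.21×10⁻³ m².
Stacked slabs ⇒ two capacitors in series, each with the full plate area.
C₁ = κ₁ε₀A/d₁ = 1.00 × 8.85×10⁻¹² × 4.21×10⁻³ / 8.81×10⁻⁵ = 4.23×10⁻¹⁰ F.
C₂ = κ₂ε₀A/d₂ = 16.2 × 8.85×10⁻¹² × 4.21×10⁻³ / 4.19×10⁻⁵ = 1.44×10⁻⁸ F.
C = (1/C₁ + 1/C₂)⁻¹ = 4.11×10⁻¹⁰ F.
U = ½CV² = ½ × 4.11×10⁻¹⁰ × (1.56)² = 5.00×10⁻¹⁰ J.

U ≈ 500 pJ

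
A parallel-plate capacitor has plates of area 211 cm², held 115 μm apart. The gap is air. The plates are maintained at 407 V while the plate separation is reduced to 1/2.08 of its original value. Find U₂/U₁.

Battery connected ⇒ V is held fixed.
C₂ = 2.08 C₁ and U = ½CV², so U₂/U₁ = C₂/C₁ = 2.08.

U₂/U₁ ≈ 2.08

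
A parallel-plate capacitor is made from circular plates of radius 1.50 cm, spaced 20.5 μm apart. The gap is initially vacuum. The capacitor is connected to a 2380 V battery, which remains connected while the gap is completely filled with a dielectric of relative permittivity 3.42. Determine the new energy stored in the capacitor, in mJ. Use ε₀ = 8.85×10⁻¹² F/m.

A = π(1.50 cm)² = 7.07×10⁻⁴ m².
Initially C₁ = ε₀A/d = 8.85×10⁻¹² × 7.07×10⁻⁴ / 2.05×10⁻⁵ = 3.05×10⁻¹⁰ F.
U₁ = 8.64×10⁻⁴ J.
Battery connected ⇒ V is held fixed. C₂ = 3.42 C₁ and U = ½CV², so U₂/U₁ = C₂/C₁ = 3.42.
U₂ = 3.42 × 8.64×10⁻⁴ = 2.96×10⁻³ J.

2.96 mJ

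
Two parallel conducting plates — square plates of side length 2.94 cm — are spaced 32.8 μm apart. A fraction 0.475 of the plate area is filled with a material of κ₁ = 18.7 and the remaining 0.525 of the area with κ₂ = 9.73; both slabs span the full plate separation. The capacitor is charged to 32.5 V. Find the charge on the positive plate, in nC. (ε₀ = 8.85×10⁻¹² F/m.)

106 nC

A = (2.94 cm)² = 8.64×10⁻⁴ m².
Side-by-side slabs ⇒ two capacitors in parallel, each spanning the full gap.
C₁ = κ₁ε₀A₁/d = 18.7 × 8.85×10⁻¹² × 4.11×10⁻⁴ / 3.28×10⁻⁵ = 2.07×10⁻⁹ F.
C₂ = κ₂ε₀A₂/d = 9.73 × 8.85×10⁻¹² × 4.54×10⁻⁴ / 3.28×10⁻⁵ = 1.19×10⁻⁹ F.
C = C₁ + C₂ = 3.26×10⁻⁹ F.
Q = CV = 3.26×10⁻⁹ × 32.5 = 1.06×10⁻⁷ C.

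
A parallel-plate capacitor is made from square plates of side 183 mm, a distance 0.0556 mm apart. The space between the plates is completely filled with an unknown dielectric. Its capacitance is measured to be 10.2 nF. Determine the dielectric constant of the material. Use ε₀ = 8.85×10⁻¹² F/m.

κ ≈ 1.91

A = (183 mm)² = 3.35×10⁻² m².
κ = Cd/(ε₀A) = 1.02×10⁻⁸ × 5.56×10⁻⁵ / (8.85×10⁻¹² × 3.35×10⁻²) = 1.91.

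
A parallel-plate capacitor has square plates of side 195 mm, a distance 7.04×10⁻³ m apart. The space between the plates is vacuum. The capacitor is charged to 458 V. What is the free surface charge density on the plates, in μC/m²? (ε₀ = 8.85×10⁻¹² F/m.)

σ ≈ 0.576 μC/m²

A = (195 mm)² = 3.80×10⁻² m².
C = ε₀A/d = 8.85×10⁻¹² × 3.80×10⁻² / 7.04×10⁻³ = 4.78×10⁻¹¹ F.
σ = Q/A = CV/A = 4.78×10⁻¹¹ × 458 / 3.80×10⁻² = 5.76×10⁻⁷ C/m².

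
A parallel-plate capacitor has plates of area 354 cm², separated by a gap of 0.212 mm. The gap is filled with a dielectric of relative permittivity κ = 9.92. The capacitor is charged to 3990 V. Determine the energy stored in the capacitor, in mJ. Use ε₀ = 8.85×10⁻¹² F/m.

A = 354 cm² = 3.54×10⁻² m².
C = κε₀A/d = 9.92 × 8.85×10⁻¹² × 3.54×10⁻² / 2.12×10⁻⁴ = 1.47×10⁻⁸ F.
U = ½CV² = ½ × 1.47×10⁻⁸ × (3990)² = 0.117 J.

U ≈ 117 mJ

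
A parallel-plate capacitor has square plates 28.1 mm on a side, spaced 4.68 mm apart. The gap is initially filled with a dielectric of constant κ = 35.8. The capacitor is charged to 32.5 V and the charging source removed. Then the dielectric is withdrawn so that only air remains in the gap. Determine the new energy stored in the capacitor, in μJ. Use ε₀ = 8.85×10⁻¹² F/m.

U ≈ 1.01 μJ

A = (28.1 mm)² = 7.90×10⁻⁴ m².
Initially C₁ = κε₀A/d = 35.8 × 8.85×10⁻¹² × 7.90×10⁻⁴ / 4.68×10⁻³ = 5.35×10⁻¹¹ F.
U₁ = 2.82×10⁻⁸ J.
Isolated ⇒ Q is held fixed. C₂ = 0.0279 C₁ and U = Q²/(2C), so U₂/U₁ = C₁/C₂ = 35.8.
U₂ = 35.8 × 2.82×10⁻⁸ = 1.01×10⁻⁶ J.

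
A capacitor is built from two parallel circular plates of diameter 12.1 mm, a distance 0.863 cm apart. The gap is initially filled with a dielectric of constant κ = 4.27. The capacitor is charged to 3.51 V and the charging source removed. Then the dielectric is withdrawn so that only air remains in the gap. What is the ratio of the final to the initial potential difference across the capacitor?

Isolated ⇒ Q is held fixed.
C₂ = 0.234 C₁ and V = Q/C, so V₂/V₁ = C₁/C₂ = 4.27.

V₂/V₁ ≈ 4.27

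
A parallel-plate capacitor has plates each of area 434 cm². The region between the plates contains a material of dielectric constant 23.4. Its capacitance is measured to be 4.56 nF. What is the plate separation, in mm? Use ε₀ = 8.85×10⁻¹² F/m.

d ≈ 1.97 mm

A = 434 cm² = 4.34×10⁻² m².
d = κε₀A/C = 23.4 × 8.85×10⁻¹² × 4.34×10⁻² / 4.56×10⁻⁹ = 1.97×10⁻³ m.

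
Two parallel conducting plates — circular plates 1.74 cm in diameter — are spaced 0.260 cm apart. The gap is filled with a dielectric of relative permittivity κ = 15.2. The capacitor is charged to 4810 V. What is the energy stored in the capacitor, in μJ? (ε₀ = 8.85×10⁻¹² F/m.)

142 μJ

A = π(1.74/2 cm)² = 2.38×10⁻⁴ m².
C = κε₀A/d = 15.2 × 8.85×10⁻¹² × 2.38×10⁻⁴ / 2.60×10⁻³ = 1.23×10⁻¹¹ F.
U = ½CV² = ½ × 1.23×10⁻¹¹ × (4810)² = 1.42×10⁻⁴ J.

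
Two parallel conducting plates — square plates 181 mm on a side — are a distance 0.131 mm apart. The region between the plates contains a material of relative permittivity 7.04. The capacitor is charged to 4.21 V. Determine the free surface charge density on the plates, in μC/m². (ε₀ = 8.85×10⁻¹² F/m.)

σ ≈ 2.00 μC/m²

A = (181 mm)² = 3.28×10⁻² m².
C = κε₀A/d = 7.04 × 8.85×10⁻¹² × 3.28×10⁻² / 1.31×10⁻⁴ = 1.56×10⁻⁸ F.
σ = Q/A = CV/A = 1.56×10⁻⁸ × 4.21 / 3.28×10⁻² = 2.00×10⁻⁶ C/m².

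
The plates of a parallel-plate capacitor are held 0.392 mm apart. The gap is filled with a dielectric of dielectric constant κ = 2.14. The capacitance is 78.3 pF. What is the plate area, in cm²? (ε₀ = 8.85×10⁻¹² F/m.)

A = Cd/(κε₀) = 7.83×10⁻¹¹ × 3.92×10⁻⁴ / (2.14 × 8.85×10⁻¹²) = 1.62×10⁻³ m².

A ≈ 16.2 cm²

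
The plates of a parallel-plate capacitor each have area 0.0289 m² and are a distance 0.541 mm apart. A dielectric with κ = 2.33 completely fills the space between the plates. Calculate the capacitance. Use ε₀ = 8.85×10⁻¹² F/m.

C = κε₀A/d = 2.33 × 8.85×10⁻¹² × 2.89×10⁻² / 5.41×10⁻⁴ = 1.10×10⁻⁹ F.

1.10 nF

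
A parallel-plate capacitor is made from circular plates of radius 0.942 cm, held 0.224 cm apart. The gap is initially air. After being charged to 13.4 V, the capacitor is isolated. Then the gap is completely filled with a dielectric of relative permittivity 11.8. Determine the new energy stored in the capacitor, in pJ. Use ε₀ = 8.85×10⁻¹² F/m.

A = π(0.942 cm)² = 2.79×10⁻⁴ m².
Initially C₁ = ε₀A/d = 8.85×10⁻¹² × 2.79×10⁻⁴ / 2.24×10⁻³ = 1.10×10⁻¹² F.
U₁ = 9.89×10⁻¹¹ J.
Isolated ⇒ Q is held fixed. C₂ = 11.8 C₁ and U = Q²/(2C), so U₂/U₁ = C₁/C₂ = 0.0847.
U₂ = 0.0847 × 9.89×10⁻¹¹ = 8.38×10⁻¹² J.

8.38 pJ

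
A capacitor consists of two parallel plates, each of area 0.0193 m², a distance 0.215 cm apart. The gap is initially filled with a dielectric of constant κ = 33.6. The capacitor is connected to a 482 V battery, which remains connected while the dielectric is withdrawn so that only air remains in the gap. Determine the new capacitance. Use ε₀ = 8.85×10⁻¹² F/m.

79.4 pF

Initially C₁ = κε₀A/d = 33.6 × 8.85×10⁻¹² × 1.93×10⁻² / 2.15×10⁻³ = 2.67×10⁻⁹ F.
C = κε₀A/d scales with κ, so C₂/C₁ = 1/κ = 1/33.6 = 0.0298.
C₂ = 0.0298 × 2.67×10⁻⁹ = 7.94×10⁻¹¹ F.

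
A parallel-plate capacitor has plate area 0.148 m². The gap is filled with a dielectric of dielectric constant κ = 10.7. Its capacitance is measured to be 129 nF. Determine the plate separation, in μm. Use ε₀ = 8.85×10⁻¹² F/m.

d ≈ 109 μm

d = κε₀A/C = 10.7 × 8.85×10⁻¹² × 0.148 / 1.29×10⁻⁷ = 1.09×10⁻⁴ m.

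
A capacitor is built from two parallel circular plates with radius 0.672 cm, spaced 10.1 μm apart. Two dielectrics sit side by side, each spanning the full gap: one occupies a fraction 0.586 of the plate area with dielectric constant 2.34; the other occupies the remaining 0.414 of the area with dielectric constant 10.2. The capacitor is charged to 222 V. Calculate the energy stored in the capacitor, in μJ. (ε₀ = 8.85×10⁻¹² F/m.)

U ≈ 17.1 μJ

A = π(0.672 cm)² = 1.42×10⁻⁴ m².
Side-by-side slabs ⇒ two capacitors in parallel, each spanning the full gap.
C₁ = κ₁ε₀A₁/d = 2.34 × 8.85×10⁻¹² × 8.31×10⁻⁵ / 1.01×10⁻⁵ = 1.70×10⁻¹⁰ F.
C₂ = κ₂ε₀A₂/d = 10.2 × 8.85×10⁻¹² × 5.87×10⁻⁵ / 1.01×10⁻⁵ = 5.25×10⁻¹⁰ F.
C = C₁ + C₂ = 6.95×10⁻¹⁰ F.
U = ½CV² = ½ × 6.95×10⁻¹⁰ × (222)² = 1.71×10⁻⁵ J.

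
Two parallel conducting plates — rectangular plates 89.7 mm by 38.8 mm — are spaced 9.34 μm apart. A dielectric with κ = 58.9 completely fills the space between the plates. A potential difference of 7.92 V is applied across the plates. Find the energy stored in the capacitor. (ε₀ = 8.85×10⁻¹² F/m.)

A = 89.7 × 38.8 mm² = 3.48×10⁻³ m².
C = κε₀A/d = 58.9 × 8.85×10⁻¹² × 3.48×10⁻³ / 9.34×10⁻⁶ = 1.94×10⁻⁷ F.
U = ½CV² = ½ × 1.94×10⁻⁷ × (7.92)² = 6.09×10⁻⁶ J.

6.09 μJ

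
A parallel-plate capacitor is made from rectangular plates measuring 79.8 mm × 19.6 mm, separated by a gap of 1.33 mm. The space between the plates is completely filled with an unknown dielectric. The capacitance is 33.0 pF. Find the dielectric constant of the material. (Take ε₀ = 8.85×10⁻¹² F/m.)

A = 79.8 × 19.6 mm² = 1.56×10⁻³ m².
κ = Cd/(ε₀A) = 3.30×10⁻¹¹ × 1.33×10⁻³ / (8.85×10⁻¹² × 1.56×10⁻³) = 3.17.

κ ≈ 3.17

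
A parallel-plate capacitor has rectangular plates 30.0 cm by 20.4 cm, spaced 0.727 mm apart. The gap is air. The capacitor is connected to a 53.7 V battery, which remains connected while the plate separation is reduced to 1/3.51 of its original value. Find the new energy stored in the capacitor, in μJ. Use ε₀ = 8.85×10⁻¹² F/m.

U ≈ 3.77 μJ

A = 30.0 × 20.4 cm² = 6.12×10⁻² m².
Initially C₁ = ε₀A/d = 8.85×10⁻¹² × 6.12×10⁻² / 7.27×10⁻⁴ = 7.45×10⁻¹⁰ F.
U₁ = 1.07×10⁻⁶ J.
Battery connected ⇒ V is held fixed. C₂ = 3.51 C₁ and U = ½CV², so U₂/U₁ = C₂/C₁ = 3.51.
U₂ = 3.51 × 1.07×10⁻⁶ = 3.77×10⁻⁶ J.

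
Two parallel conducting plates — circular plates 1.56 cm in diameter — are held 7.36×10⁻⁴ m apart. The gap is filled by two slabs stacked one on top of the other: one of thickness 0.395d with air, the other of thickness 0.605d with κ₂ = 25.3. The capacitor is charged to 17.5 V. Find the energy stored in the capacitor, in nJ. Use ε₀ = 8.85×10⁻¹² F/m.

A = π(1.56/2 cm)² = 1.91×10⁻⁴ m².
Stacked slabs ⇒ two capacitors in series, each with the full plate area.
C₁ = κ₁ε₀A/d₁ = 1.00 × 8.85×10⁻¹² × 1.91×10⁻⁴ / 2.91×10⁻⁴ = 5.82×10⁻¹² F.
C₂ = κ₂ε₀A/d₂ = 25.3 × 8.85×10⁻¹² × 1.91×10⁻⁴ / 4.45×10⁻⁴ = 9.61×10⁻¹¹ F.
C = (1/C₁ + 1/C₂)⁻¹ = 5.49×10⁻¹² F.
U = ½CV² = ½ × 5.49×10⁻¹² × (17.5)² = 8.40×10⁻¹⁰ J.

U ≈ 0.840 nJ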